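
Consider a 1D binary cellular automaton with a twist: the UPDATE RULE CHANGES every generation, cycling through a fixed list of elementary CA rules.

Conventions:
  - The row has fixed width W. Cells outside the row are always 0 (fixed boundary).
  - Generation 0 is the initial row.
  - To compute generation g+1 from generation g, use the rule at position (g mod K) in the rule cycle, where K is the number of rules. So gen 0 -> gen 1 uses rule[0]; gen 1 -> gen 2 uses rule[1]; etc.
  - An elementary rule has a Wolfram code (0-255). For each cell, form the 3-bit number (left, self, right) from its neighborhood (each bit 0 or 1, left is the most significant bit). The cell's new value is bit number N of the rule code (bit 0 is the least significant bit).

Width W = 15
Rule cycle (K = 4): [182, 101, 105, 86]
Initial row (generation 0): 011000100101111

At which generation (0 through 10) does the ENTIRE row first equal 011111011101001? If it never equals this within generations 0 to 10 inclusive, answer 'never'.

Gen 0: 011000100101111
Gen 1 (rule 182): 100101111110110
Gen 2 (rule 101): 100110000011010
Gen 3 (rule 105): 000110111011100
Gen 4 (rule 86): 001010001000110
Gen 5 (rule 182): 011111011101001
Gen 6 (rule 101): 000001100111001
Gen 7 (rule 105): 111101100101000
Gen 8 (rule 86): 000100111101100
Gen 9 (rule 182): 001111011010010
Gen 10 (rule 101): 100001101110010

Answer: 5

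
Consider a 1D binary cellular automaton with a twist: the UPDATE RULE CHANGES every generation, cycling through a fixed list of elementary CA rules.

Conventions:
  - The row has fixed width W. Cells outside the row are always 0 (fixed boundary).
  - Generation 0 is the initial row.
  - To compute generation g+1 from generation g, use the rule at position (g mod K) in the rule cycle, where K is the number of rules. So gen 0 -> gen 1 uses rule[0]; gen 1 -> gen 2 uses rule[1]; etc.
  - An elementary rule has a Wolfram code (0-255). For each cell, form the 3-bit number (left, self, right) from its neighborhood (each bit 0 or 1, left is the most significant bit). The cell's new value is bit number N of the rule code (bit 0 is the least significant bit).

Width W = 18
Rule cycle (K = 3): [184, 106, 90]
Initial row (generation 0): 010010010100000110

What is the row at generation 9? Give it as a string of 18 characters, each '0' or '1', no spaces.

Answer: 010010000100100100

Derivation:
Gen 0: 010010010100000110
Gen 1 (rule 184): 001001001010000101
Gen 2 (rule 106): 010010010100001010
Gen 3 (rule 90): 101101100010010001
Gen 4 (rule 184): 011011010001001000
Gen 5 (rule 106): 111111100010010000
Gen 6 (rule 90): 100000110101101000
Gen 7 (rule 184): 010000101011010100
Gen 8 (rule 106): 100001010111101000
Gen 9 (rule 90): 010010000100100100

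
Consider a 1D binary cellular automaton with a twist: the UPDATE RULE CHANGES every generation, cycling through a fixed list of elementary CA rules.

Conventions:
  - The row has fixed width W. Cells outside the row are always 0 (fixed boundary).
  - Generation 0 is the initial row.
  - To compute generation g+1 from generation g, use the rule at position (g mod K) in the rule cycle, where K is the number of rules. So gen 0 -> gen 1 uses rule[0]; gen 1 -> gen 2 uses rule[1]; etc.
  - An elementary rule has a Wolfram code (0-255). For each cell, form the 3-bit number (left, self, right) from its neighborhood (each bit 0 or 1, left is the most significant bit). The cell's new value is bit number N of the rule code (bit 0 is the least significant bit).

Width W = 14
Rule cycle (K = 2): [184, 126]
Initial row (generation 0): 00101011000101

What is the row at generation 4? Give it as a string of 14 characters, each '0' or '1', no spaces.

Answer: 01100000111011

Derivation:
Gen 0: 00101011000101
Gen 1 (rule 184): 00010110100010
Gen 2 (rule 126): 00111111110111
Gen 3 (rule 184): 00111111101110
Gen 4 (rule 126): 01100000111011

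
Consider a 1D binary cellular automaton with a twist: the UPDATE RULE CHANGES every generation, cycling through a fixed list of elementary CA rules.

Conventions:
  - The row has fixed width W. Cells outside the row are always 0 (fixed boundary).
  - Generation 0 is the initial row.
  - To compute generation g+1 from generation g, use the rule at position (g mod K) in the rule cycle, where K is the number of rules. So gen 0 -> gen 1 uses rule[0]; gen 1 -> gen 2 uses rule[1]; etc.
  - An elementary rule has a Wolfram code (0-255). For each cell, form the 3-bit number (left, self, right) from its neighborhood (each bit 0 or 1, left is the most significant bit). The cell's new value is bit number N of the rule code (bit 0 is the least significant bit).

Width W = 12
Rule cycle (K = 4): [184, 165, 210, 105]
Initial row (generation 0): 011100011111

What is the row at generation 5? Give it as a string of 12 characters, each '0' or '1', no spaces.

Answer: 010111011101

Derivation:
Gen 0: 011100011111
Gen 1 (rule 184): 011010011110
Gen 2 (rule 165): 000110001100
Gen 3 (rule 210): 001011010110
Gen 4 (rule 105): 100111101110
Gen 5 (rule 184): 010111011101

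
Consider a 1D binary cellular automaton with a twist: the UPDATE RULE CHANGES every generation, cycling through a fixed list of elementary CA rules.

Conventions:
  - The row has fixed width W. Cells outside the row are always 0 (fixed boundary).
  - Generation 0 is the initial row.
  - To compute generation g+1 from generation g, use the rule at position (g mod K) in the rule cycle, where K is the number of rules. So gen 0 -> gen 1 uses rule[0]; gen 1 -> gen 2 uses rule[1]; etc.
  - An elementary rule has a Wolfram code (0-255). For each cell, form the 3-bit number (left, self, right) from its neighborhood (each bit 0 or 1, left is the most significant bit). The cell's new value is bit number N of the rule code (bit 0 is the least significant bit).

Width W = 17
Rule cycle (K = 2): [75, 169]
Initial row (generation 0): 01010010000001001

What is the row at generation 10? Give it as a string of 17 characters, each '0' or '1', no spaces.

Gen 0: 01010010000001001
Gen 1 (rule 75): 10000100111110010
Gen 2 (rule 169): 00110000111100000
Gen 3 (rule 75): 11110111100101111
Gen 4 (rule 169): 11101111000011110
Gen 5 (rule 75): 10101001011110010
Gen 6 (rule 169): 01010000111100000
Gen 7 (rule 75): 10000111100101111
Gen 8 (rule 169): 00110111000011110
Gen 9 (rule 75): 11110101011110010
Gen 10 (rule 169): 11101010111100000

Answer: 11101010111100000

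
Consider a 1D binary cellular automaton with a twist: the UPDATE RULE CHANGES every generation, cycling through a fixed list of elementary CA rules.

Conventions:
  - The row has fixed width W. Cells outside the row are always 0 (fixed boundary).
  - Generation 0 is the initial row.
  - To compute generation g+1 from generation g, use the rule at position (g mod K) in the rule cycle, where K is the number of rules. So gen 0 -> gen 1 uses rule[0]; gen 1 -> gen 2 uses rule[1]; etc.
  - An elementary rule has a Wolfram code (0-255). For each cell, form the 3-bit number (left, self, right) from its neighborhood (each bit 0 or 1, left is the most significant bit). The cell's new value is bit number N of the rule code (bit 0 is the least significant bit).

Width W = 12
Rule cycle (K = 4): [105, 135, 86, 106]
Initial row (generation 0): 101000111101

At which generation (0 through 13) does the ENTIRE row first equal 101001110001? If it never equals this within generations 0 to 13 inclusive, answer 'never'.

Answer: never

Derivation:
Gen 0: 101000111101
Gen 1 (rule 105): 010010100110
Gen 2 (rule 135): 110110101000
Gen 3 (rule 86): 010010101100
Gen 4 (rule 106): 100101011100
Gen 5 (rule 105): 000010110101
Gen 6 (rule 135): 111110000101
Gen 7 (rule 86): 000011001101
Gen 8 (rule 106): 000111011110
Gen 9 (rule 105): 110101110010
Gen 10 (rule 135): 000100100110
Gen 11 (rule 86): 001111111011
Gen 12 (rule 106): 011000001111
Gen 13 (rule 105): 011011101001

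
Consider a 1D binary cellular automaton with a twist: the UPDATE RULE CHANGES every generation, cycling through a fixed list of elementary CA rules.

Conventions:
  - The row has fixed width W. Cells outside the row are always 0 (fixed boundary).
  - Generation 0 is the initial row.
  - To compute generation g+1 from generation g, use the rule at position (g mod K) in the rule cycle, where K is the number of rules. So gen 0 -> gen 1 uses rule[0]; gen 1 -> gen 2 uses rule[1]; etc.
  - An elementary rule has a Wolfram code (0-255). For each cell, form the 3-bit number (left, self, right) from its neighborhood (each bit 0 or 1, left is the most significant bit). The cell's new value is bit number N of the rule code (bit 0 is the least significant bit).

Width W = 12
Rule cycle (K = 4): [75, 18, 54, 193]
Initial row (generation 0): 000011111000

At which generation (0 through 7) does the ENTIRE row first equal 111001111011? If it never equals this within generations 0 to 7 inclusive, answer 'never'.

Answer: 4

Derivation:
Gen 0: 000011111000
Gen 1 (rule 75): 111110001011
Gen 2 (rule 18): 000001010000
Gen 3 (rule 54): 000011111000
Gen 4 (rule 193): 111001111011
Gen 5 (rule 75): 101011001011
Gen 6 (rule 18): 000000110000
Gen 7 (rule 54): 000001001000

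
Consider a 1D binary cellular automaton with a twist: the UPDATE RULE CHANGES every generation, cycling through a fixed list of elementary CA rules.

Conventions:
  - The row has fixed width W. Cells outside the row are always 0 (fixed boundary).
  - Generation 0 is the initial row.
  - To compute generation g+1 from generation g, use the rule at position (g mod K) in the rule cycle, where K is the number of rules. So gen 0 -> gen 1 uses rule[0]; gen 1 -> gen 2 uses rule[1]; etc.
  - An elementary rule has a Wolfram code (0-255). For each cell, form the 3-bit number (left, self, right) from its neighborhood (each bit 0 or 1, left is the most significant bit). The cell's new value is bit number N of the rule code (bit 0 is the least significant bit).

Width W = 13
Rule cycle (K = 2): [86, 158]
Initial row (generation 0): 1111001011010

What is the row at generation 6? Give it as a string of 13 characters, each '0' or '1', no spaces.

Answer: 0111011111010

Derivation:
Gen 0: 1111001011010
Gen 1 (rule 86): 0001111001011
Gen 2 (rule 158): 0011110111010
Gen 3 (rule 86): 0100010001011
Gen 4 (rule 158): 1110111011010
Gen 5 (rule 86): 0010001001011
Gen 6 (rule 158): 0111011111010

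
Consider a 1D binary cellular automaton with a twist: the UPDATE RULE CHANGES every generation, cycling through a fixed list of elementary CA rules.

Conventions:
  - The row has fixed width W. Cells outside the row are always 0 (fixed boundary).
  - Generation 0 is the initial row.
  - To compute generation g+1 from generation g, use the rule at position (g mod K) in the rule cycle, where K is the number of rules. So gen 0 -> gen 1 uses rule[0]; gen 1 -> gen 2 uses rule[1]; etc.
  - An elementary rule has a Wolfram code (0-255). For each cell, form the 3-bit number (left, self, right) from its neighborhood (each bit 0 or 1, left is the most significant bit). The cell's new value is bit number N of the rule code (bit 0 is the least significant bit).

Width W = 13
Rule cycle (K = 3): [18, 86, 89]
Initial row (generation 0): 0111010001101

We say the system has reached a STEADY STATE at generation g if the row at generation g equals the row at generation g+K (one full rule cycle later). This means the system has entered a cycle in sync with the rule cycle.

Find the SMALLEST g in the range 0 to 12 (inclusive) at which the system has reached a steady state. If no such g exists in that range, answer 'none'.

Gen 0: 0111010001101
Gen 1 (rule 18): 1000001010000
Gen 2 (rule 86): 1100011011000
Gen 3 (rule 89): 1111011011111
Gen 4 (rule 18): 0000000000000
Gen 5 (rule 86): 0000000000000
Gen 6 (rule 89): 1111111111111
Gen 7 (rule 18): 0000000000000
Gen 8 (rule 86): 0000000000000
Gen 9 (rule 89): 1111111111111
Gen 10 (rule 18): 0000000000000
Gen 11 (rule 86): 0000000000000
Gen 12 (rule 89): 1111111111111
Gen 13 (rule 18): 0000000000000
Gen 14 (rule 86): 0000000000000
Gen 15 (rule 89): 1111111111111

Answer: 4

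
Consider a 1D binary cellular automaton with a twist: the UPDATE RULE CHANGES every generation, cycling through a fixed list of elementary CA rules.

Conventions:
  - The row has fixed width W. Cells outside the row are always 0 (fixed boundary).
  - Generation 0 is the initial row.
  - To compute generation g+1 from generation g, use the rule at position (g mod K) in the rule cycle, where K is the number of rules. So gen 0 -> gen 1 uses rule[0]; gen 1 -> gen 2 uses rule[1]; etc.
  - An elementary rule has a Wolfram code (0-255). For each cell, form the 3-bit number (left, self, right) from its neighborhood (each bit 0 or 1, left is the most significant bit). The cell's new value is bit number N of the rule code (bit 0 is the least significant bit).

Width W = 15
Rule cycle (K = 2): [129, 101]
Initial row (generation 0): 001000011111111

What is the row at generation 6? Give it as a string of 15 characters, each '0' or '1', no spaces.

Gen 0: 001000011111111
Gen 1 (rule 129): 100011001111110
Gen 2 (rule 101): 101001000000010
Gen 3 (rule 129): 000000011111000
Gen 4 (rule 101): 111111000001011
Gen 5 (rule 129): 011110011100000
Gen 6 (rule 101): 000010000101111

Answer: 000010000101111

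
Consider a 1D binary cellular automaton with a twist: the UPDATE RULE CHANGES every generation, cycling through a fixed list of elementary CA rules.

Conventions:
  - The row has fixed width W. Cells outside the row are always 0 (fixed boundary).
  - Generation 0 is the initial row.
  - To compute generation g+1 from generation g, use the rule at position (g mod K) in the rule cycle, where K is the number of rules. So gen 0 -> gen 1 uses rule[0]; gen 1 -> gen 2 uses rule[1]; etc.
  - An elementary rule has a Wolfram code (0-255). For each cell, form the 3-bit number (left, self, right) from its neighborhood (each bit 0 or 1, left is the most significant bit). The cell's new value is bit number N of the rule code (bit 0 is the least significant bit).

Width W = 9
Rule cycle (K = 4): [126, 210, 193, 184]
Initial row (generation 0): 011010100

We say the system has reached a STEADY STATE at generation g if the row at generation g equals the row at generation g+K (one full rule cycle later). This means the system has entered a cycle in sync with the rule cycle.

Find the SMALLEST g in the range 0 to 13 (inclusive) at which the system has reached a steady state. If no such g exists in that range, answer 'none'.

Answer: none

Derivation:
Gen 0: 011010100
Gen 1 (rule 126): 111111110
Gen 2 (rule 210): 011111111
Gen 3 (rule 193): 001111111
Gen 4 (rule 184): 001111110
Gen 5 (rule 126): 011000011
Gen 6 (rule 210): 101100101
Gen 7 (rule 193): 000100000
Gen 8 (rule 184): 000010000
Gen 9 (rule 126): 000111000
Gen 10 (rule 210): 001011100
Gen 11 (rule 193): 100001101
Gen 12 (rule 184): 010001010
Gen 13 (rule 126): 111011111
Gen 14 (rule 210): 011001111
Gen 15 (rule 193): 001000111
Gen 16 (rule 184): 000100110
Gen 17 (rule 126): 001111111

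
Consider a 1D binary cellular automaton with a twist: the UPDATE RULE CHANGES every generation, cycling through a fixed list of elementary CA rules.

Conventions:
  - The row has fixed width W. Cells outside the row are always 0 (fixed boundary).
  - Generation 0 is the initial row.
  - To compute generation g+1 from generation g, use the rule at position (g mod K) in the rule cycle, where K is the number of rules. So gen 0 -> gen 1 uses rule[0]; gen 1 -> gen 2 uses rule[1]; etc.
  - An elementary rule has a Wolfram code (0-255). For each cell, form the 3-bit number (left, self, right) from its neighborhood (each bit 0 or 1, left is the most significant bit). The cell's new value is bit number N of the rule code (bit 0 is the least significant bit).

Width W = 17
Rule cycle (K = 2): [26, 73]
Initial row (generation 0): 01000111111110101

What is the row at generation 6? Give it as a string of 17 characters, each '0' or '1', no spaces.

Answer: 00000000110111111

Derivation:
Gen 0: 01000111111110101
Gen 1 (rule 26): 10101100000000000
Gen 2 (rule 73): 00001101111111111
Gen 3 (rule 26): 00011001000000000
Gen 4 (rule 73): 11011000011111111
Gen 5 (rule 26): 10010100110000000
Gen 6 (rule 73): 00000000110111111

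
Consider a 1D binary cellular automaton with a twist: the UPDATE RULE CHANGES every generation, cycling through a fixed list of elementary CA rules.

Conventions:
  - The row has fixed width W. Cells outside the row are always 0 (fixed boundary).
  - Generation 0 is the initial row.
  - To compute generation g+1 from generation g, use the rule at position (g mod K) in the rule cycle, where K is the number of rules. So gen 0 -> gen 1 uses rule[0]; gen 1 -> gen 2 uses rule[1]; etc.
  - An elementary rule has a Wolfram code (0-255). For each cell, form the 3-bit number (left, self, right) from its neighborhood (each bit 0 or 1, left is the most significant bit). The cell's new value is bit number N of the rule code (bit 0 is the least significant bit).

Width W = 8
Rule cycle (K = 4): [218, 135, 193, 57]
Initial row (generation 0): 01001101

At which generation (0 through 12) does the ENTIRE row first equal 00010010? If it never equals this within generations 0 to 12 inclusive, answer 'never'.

Answer: 9

Derivation:
Gen 0: 01001101
Gen 1 (rule 218): 10111100
Gen 2 (rule 135): 10011001
Gen 3 (rule 193): 00001000
Gen 4 (rule 57): 11100111
Gen 5 (rule 218): 11111111
Gen 6 (rule 135): 01111110
Gen 7 (rule 193): 00111110
Gen 8 (rule 57): 10100001
Gen 9 (rule 218): 00010010
Gen 10 (rule 135): 11110110
Gen 11 (rule 193): 01110010
Gen 12 (rule 57): 01001001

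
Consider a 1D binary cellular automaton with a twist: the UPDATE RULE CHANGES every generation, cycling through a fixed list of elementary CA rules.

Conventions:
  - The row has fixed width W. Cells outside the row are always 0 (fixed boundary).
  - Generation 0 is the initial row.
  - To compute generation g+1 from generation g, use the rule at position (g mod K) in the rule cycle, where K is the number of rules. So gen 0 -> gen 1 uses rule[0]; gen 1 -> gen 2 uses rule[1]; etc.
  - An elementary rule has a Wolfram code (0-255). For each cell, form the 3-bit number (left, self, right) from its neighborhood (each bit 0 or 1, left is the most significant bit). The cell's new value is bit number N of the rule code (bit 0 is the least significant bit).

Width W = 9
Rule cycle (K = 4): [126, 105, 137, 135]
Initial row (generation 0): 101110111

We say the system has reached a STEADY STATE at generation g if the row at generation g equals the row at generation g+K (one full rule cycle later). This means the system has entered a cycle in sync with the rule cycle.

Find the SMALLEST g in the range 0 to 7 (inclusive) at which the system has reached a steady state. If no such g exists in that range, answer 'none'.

Gen 0: 101110111
Gen 1 (rule 126): 111011101
Gen 2 (rule 105): 101110110
Gen 3 (rule 137): 001100100
Gen 4 (rule 135): 110001101
Gen 5 (rule 126): 111011111
Gen 6 (rule 105): 101110001
Gen 7 (rule 137): 001100100
Gen 8 (rule 135): 110001101
Gen 9 (rule 126): 111011111
Gen 10 (rule 105): 101110001
Gen 11 (rule 137): 001100100

Answer: 3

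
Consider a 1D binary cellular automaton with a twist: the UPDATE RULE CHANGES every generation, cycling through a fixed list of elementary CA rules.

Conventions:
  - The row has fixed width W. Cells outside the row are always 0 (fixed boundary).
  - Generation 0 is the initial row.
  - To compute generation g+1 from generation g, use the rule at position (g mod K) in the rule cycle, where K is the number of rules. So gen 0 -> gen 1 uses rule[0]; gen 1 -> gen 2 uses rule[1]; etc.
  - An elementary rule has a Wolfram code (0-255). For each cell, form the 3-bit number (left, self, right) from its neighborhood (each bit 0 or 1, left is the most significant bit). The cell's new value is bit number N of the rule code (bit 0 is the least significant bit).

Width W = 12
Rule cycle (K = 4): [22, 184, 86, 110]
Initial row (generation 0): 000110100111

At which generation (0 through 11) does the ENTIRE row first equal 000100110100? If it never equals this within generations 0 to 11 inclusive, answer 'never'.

Answer: 2

Derivation:
Gen 0: 000110100111
Gen 1 (rule 22): 001000111000
Gen 2 (rule 184): 000100110100
Gen 3 (rule 86): 001111010110
Gen 4 (rule 110): 011001111110
Gen 5 (rule 22): 100110000001
Gen 6 (rule 184): 010101000000
Gen 7 (rule 86): 110101100000
Gen 8 (rule 110): 111111100000
Gen 9 (rule 22): 000000010000
Gen 10 (rule 184): 000000001000
Gen 11 (rule 86): 000000011100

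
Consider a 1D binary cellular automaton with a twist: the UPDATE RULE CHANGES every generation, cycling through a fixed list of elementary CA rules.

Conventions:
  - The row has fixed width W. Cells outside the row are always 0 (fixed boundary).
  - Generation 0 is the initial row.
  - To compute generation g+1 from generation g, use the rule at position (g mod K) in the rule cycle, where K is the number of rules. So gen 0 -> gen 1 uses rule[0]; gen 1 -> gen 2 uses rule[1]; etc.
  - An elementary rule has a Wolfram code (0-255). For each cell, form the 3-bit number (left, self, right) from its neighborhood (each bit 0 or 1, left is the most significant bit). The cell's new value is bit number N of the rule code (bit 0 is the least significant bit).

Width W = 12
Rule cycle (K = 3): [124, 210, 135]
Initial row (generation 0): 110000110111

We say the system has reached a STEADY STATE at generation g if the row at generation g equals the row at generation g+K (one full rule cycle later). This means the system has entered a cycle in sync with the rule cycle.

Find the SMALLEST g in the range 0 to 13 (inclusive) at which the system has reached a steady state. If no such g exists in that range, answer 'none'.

Answer: 12

Derivation:
Gen 0: 110000110111
Gen 1 (rule 124): 111000111101
Gen 2 (rule 210): 011101011100
Gen 3 (rule 135): 101001001001
Gen 4 (rule 124): 111101101101
Gen 5 (rule 210): 011100100100
Gen 6 (rule 135): 101001101101
Gen 7 (rule 124): 111101111111
Gen 8 (rule 210): 011100111111
Gen 9 (rule 135): 101001011110
Gen 10 (rule 124): 111101110011
Gen 11 (rule 210): 011100111101
Gen 12 (rule 135): 101001011001
Gen 13 (rule 124): 111101111101
Gen 14 (rule 210): 011100111100
Gen 15 (rule 135): 101001011001
Gen 16 (rule 124): 111101111101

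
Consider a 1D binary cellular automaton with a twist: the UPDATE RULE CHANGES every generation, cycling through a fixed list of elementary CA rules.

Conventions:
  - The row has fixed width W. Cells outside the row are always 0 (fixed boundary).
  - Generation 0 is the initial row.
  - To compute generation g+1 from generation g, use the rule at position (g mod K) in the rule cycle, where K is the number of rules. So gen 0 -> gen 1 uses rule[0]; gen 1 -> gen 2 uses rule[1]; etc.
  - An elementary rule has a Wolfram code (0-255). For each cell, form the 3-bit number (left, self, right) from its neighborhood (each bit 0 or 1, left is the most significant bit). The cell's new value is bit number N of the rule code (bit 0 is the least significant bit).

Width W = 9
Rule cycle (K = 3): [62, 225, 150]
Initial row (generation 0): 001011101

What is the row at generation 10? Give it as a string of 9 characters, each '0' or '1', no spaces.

Answer: 110001100

Derivation:
Gen 0: 001011101
Gen 1 (rule 62): 011110011
Gen 2 (rule 225): 001110001
Gen 3 (rule 150): 010101011
Gen 4 (rule 62): 111111110
Gen 5 (rule 225): 011111110
Gen 6 (rule 150): 101111101
Gen 7 (rule 62): 111000011
Gen 8 (rule 225): 011011001
Gen 9 (rule 150): 100000111
Gen 10 (rule 62): 110001100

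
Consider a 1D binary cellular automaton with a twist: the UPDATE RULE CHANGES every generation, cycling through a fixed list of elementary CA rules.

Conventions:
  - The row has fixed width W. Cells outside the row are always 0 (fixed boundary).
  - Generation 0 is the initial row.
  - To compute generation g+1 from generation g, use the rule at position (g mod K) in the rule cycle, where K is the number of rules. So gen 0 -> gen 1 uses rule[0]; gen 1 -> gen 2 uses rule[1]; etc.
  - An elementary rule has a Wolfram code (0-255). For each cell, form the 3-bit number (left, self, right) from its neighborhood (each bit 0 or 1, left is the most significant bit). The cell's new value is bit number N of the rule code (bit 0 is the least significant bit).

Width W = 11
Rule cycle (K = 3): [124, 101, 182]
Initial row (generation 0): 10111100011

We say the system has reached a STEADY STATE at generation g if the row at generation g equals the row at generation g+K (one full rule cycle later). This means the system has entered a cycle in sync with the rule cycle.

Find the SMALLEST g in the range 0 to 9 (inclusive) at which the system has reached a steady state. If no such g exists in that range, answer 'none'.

Gen 0: 10111100011
Gen 1 (rule 124): 11100110011
Gen 2 (rule 101): 00100010001
Gen 3 (rule 182): 01110111011
Gen 4 (rule 124): 01011101111
Gen 5 (rule 101): 01100110001
Gen 6 (rule 182): 10011001011
Gen 7 (rule 124): 11011101111
Gen 8 (rule 101): 01100110001
Gen 9 (rule 182): 10011001011
Gen 10 (rule 124): 11011101111
Gen 11 (rule 101): 01100110001
Gen 12 (rule 182): 10011001011

Answer: 5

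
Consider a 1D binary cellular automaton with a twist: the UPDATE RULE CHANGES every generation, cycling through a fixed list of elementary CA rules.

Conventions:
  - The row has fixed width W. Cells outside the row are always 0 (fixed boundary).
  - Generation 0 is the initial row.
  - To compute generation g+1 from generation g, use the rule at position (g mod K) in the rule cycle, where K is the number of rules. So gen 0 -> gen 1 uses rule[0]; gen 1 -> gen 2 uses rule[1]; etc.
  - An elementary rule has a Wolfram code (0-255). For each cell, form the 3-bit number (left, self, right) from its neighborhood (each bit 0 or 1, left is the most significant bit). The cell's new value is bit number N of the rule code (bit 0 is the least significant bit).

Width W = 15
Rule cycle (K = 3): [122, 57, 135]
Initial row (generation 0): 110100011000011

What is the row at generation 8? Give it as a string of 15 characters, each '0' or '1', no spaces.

Answer: 100011010100101

Derivation:
Gen 0: 110100011000011
Gen 1 (rule 122): 111010111100111
Gen 2 (rule 57): 100101100010100
Gen 3 (rule 135): 101100001110101
Gen 4 (rule 122): 011110011011010
Gen 5 (rule 57): 010001010110101
Gen 6 (rule 135): 110111010000101
Gen 7 (rule 122): 111101101001010
Gen 8 (rule 57): 100011010100101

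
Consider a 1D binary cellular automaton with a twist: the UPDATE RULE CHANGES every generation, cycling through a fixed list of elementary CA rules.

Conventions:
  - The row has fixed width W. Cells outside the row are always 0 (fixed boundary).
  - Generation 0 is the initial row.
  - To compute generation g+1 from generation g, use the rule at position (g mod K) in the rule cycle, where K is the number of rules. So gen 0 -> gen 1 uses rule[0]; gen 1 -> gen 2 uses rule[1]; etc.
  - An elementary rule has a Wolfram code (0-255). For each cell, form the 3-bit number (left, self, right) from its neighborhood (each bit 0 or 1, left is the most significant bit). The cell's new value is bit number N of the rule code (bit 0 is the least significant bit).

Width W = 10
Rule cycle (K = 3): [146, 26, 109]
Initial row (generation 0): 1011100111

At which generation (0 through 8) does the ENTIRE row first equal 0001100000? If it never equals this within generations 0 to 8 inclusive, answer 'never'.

Gen 0: 1011100111
Gen 1 (rule 146): 0001011010
Gen 2 (rule 26): 0010010001
Gen 3 (rule 109): 1010010101
Gen 4 (rule 146): 0001100000
Gen 5 (rule 26): 0011010000
Gen 6 (rule 109): 1011110111
Gen 7 (rule 146): 0001100010
Gen 8 (rule 26): 0011010101

Answer: 4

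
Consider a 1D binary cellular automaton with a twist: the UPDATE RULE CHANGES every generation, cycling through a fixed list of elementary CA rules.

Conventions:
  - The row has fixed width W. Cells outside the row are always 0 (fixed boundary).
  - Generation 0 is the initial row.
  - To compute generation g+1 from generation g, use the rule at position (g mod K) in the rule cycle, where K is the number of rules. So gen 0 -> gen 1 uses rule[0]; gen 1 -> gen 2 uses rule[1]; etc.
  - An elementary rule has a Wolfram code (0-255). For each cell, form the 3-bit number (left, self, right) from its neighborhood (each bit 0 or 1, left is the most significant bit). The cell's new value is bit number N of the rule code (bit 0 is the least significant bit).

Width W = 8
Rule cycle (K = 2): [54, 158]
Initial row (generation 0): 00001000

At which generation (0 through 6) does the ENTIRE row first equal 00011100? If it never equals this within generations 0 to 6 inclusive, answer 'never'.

Gen 0: 00001000
Gen 1 (rule 54): 00011100
Gen 2 (rule 158): 00111010
Gen 3 (rule 54): 01000111
Gen 4 (rule 158): 11101110
Gen 5 (rule 54): 00010001
Gen 6 (rule 158): 00111011

Answer: 1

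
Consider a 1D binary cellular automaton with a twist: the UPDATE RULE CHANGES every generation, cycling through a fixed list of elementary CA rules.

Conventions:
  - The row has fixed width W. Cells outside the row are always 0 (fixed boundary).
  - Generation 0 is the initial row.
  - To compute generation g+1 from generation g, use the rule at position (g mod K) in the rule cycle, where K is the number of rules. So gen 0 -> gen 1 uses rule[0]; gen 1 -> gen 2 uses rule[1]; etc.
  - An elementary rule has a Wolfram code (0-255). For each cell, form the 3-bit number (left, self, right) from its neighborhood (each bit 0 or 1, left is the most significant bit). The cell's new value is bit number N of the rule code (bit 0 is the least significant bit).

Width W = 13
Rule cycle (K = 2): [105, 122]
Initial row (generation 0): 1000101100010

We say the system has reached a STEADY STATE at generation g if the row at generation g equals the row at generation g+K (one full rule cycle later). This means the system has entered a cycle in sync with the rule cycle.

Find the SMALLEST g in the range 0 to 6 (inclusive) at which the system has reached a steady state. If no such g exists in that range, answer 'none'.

Gen 0: 1000101100010
Gen 1 (rule 105): 0010011101000
Gen 2 (rule 122): 0101110110100
Gen 3 (rule 105): 0011011111001
Gen 4 (rule 122): 0111110001110
Gen 5 (rule 105): 0100010101010
Gen 6 (rule 122): 1010101010101
Gen 7 (rule 105): 0101010101010
Gen 8 (rule 122): 1010101010101

Answer: 6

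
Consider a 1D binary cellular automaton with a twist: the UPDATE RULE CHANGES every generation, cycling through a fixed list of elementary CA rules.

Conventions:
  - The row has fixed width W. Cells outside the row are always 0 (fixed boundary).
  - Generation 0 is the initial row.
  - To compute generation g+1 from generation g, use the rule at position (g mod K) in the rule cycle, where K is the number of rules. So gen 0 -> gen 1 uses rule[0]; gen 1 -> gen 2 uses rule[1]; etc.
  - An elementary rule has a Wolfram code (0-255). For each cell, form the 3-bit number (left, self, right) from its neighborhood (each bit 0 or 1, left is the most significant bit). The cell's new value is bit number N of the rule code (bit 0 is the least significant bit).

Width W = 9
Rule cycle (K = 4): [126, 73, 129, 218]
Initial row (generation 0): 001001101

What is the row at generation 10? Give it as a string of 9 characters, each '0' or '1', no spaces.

Answer: 111111111

Derivation:
Gen 0: 001001101
Gen 1 (rule 126): 011111111
Gen 2 (rule 73): 010000001
Gen 3 (rule 129): 000111100
Gen 4 (rule 218): 001111110
Gen 5 (rule 126): 011000011
Gen 6 (rule 73): 011011011
Gen 7 (rule 129): 000000000
Gen 8 (rule 218): 000000000
Gen 9 (rule 126): 000000000
Gen 10 (rule 73): 111111111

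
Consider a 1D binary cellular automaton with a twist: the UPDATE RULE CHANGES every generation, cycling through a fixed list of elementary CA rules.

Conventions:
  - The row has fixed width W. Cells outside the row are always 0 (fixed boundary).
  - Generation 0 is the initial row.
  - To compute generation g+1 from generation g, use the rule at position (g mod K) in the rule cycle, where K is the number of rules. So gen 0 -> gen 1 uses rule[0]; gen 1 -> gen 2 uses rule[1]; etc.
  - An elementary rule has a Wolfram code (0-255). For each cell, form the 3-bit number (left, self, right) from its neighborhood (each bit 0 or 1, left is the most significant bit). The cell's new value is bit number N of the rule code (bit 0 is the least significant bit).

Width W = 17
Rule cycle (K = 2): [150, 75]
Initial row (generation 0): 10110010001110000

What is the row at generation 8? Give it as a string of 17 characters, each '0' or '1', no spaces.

Answer: 11111001101001000

Derivation:
Gen 0: 10110010001110000
Gen 1 (rule 150): 10001111010101000
Gen 2 (rule 75): 00111001000000011
Gen 3 (rule 150): 01010111100000100
Gen 4 (rule 75): 10000100101111001
Gen 5 (rule 150): 11001111100110111
Gen 6 (rule 75): 11011000101110101
Gen 7 (rule 150): 00000101100100101
Gen 8 (rule 75): 11111001101001000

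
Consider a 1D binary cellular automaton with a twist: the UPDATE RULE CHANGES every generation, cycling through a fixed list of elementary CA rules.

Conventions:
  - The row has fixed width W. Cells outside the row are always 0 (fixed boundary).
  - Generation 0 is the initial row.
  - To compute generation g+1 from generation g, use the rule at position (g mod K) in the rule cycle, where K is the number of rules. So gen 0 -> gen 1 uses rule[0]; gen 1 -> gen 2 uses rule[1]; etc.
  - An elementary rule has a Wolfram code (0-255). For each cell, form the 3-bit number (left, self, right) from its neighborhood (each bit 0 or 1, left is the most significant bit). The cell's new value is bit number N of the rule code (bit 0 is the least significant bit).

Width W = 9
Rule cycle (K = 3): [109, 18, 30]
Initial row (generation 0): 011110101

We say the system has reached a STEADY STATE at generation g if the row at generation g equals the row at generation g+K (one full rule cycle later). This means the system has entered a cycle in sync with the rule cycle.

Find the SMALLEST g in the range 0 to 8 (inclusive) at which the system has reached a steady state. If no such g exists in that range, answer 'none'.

Gen 0: 011110101
Gen 1 (rule 109): 010011111
Gen 2 (rule 18): 101100000
Gen 3 (rule 30): 101010000
Gen 4 (rule 109): 111110111
Gen 5 (rule 18): 000000000
Gen 6 (rule 30): 000000000
Gen 7 (rule 109): 111111111
Gen 8 (rule 18): 000000000
Gen 9 (rule 30): 000000000
Gen 10 (rule 109): 111111111
Gen 11 (rule 18): 000000000

Answer: 5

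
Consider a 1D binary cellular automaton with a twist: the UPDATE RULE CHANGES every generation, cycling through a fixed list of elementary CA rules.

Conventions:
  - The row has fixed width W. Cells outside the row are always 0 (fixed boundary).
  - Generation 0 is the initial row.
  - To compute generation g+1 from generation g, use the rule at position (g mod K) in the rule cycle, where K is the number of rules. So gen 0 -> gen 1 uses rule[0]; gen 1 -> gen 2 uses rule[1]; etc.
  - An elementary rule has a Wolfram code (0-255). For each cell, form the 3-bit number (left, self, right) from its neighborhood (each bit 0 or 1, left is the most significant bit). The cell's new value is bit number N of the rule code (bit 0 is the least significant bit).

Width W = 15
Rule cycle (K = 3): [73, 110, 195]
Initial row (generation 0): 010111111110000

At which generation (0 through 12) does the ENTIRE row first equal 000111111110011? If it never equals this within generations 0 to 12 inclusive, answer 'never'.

Answer: never

Derivation:
Gen 0: 010111111110000
Gen 1 (rule 73): 000100000010111
Gen 2 (rule 110): 001100000111101
Gen 3 (rule 195): 110101111011100
Gen 4 (rule 73): 110001001010101
Gen 5 (rule 110): 110011011111111
Gen 6 (rule 195): 010101001111111
Gen 7 (rule 73): 000000001000001
Gen 8 (rule 110): 000000011000011
Gen 9 (rule 195): 111111101011101
Gen 10 (rule 73): 100000100010100
Gen 11 (rule 110): 100001100111100
Gen 12 (rule 195): 001110101011101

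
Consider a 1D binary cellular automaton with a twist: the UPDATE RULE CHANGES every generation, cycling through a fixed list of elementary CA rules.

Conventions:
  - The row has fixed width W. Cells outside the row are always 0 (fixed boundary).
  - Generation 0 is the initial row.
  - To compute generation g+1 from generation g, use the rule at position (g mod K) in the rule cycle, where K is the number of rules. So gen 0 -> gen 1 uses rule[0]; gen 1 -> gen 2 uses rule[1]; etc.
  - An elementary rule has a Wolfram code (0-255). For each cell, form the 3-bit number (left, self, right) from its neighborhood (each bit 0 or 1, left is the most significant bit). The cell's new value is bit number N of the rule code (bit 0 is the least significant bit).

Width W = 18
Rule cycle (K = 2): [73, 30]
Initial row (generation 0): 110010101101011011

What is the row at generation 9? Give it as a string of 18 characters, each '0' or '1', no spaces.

Gen 0: 110010101101011011
Gen 1 (rule 73): 110000001100011011
Gen 2 (rule 30): 101000011010110010
Gen 3 (rule 73): 000011011000110000
Gen 4 (rule 30): 000110010101101000
Gen 5 (rule 73): 110110000001100011
Gen 6 (rule 30): 100101000011010110
Gen 7 (rule 73): 000000011011000110
Gen 8 (rule 30): 000000110010101101
Gen 9 (rule 73): 111110110000001100

Answer: 111110110000001100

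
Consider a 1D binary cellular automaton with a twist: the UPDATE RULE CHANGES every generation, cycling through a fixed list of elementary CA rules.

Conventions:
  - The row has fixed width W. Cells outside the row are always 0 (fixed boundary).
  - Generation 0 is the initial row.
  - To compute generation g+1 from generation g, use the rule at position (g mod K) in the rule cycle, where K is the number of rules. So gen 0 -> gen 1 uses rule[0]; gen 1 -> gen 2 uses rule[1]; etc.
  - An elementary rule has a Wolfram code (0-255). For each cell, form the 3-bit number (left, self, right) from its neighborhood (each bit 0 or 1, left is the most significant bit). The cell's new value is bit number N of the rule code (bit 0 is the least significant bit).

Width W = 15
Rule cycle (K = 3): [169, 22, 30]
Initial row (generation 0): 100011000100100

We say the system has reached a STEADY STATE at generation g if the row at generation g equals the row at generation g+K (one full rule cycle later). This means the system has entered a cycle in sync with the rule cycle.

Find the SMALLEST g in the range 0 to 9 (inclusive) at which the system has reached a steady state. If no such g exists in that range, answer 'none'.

Answer: none

Derivation:
Gen 0: 100011000100100
Gen 1 (rule 169): 001010010000001
Gen 2 (rule 22): 011011111000011
Gen 3 (rule 30): 110010000100110
Gen 4 (rule 169): 100000110000100
Gen 5 (rule 22): 110001001001110
Gen 6 (rule 30): 101011111111001
Gen 7 (rule 169): 010111111110000
Gen 8 (rule 22): 110000000001000
Gen 9 (rule 30): 101000000011100
Gen 10 (rule 169): 010011111011001
Gen 11 (rule 22): 111100000000111
Gen 12 (rule 30): 100010000001100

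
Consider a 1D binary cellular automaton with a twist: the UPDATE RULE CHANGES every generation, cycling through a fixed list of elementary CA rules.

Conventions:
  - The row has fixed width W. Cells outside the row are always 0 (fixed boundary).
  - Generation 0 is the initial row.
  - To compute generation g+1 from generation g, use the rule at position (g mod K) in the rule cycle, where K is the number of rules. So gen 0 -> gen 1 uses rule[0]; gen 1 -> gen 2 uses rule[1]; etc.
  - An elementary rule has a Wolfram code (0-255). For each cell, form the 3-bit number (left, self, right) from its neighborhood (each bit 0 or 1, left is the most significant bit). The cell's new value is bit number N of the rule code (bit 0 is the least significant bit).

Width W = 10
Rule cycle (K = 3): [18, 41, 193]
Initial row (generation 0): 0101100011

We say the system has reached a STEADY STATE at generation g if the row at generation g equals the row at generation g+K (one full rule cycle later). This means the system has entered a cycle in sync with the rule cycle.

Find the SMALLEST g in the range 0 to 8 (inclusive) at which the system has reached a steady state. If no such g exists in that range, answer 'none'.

Answer: none

Derivation:
Gen 0: 0101100011
Gen 1 (rule 18): 1000010100
Gen 2 (rule 41): 0011001001
Gen 3 (rule 193): 1001000000
Gen 4 (rule 18): 0110100000
Gen 5 (rule 41): 0101001111
Gen 6 (rule 193): 0000000111
Gen 7 (rule 18): 0000001000
Gen 8 (rule 41): 1111100011
Gen 9 (rule 193): 0111101001
Gen 10 (rule 18): 1000000110
Gen 11 (rule 41): 0011110100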